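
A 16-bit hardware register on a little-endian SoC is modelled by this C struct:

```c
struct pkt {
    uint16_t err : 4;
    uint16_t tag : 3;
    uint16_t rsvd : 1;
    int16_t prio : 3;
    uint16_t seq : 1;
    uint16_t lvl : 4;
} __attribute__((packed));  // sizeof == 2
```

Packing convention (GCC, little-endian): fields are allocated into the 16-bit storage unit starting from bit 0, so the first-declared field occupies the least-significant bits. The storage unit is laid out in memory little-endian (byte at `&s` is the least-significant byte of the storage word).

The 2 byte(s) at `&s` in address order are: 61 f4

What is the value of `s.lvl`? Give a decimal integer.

[0]=0x61 [1]=0xf4 (little-endian) → word 0xf461
err [0+:4] = (word>>0) & 0xf = 1
tag [4+:3] = (word>>4) & 0x7 = 6
rsvd [7+:1] = (word>>7) & 0x1 = 0
prio [8+:3] = (word>>8) & 0x7 = 4
seq [11+:1] = (word>>11) & 0x1 = 0
lvl [12+:4] = (word>>12) & 0xf = 15  ←

15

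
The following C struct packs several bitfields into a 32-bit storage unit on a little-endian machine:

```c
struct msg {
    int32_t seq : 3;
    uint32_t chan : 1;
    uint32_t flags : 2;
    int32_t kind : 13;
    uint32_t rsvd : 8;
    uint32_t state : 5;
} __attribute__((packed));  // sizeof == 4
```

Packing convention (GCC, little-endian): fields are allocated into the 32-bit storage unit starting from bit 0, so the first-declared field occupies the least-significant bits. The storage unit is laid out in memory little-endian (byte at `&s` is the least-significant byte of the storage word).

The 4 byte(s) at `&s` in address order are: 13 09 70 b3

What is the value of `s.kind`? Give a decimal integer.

[0]=0x13 [1]=0x09 [2]=0x70 [3]=0xb3 (little-endian) → word 0xb3700913
seq [0+:3] = (word>>0) & 0x7 = 3
chan [3+:1] = (word>>3) & 0x1 = 0
flags [4+:2] = (word>>4) & 0x3 = 1
kind [6+:13] = (word>>6) & 0x1fff = 36  ←
rsvd [19+:8] = (word>>19) & 0xff = 110
state [27+:5] = (word>>27) & 0x1f = 22
kind signed 13b, MSB=0: value = 36

36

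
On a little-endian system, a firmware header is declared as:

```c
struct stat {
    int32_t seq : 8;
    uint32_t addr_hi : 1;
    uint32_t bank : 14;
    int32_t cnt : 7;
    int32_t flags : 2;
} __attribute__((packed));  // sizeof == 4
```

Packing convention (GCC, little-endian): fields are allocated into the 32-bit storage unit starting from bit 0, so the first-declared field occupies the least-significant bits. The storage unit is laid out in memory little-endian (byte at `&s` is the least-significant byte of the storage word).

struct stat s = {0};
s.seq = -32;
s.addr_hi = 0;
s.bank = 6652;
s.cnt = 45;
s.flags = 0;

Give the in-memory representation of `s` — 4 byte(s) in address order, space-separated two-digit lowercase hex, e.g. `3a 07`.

e0 f8 b3 16

seq:8 = -32 → 0xe0 << 0 → word 0x000000e0
addr_hi:1 = 0 → 0x0 << 8 → word 0x000000e0
bank:14 = 6652 → 0x19fc << 9 → word 0x0033f8e0
cnt:7 = 45 → 0x2d << 23 → word 0x16b3f8e0
flags:2 = 0 → 0x0 << 30 → word 0x16b3f8e0
word = 0x16b3f8e0 → little-endian bytes:
  [0]=0xe0  [1]=0xf8  [2]=0xb3  [3]=0x16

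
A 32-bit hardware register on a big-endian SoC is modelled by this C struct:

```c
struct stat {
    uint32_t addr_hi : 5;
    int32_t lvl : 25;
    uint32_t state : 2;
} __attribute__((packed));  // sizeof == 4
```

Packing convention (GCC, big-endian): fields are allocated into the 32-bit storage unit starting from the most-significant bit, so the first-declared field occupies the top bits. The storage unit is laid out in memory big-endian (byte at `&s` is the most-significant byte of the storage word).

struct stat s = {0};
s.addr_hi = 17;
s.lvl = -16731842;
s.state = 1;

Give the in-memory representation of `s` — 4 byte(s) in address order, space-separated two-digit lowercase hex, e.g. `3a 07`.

8c 02 c4 f9

[27+:5] addr_hi=17 & 0x1f = 0x11; word=0x88000000
[2+:25] lvl=-16731842 & 0x1ffffff = 0x100b13e; word=0x8c02c4f8
[0+:2] state=1 & 0x3 = 0x1; word=0x8c02c4f9
word = 0x8c02c4f9 → big-endian bytes:
  [0]=0x8c  [1]=0x02  [2]=0xc4  [3]=0xf9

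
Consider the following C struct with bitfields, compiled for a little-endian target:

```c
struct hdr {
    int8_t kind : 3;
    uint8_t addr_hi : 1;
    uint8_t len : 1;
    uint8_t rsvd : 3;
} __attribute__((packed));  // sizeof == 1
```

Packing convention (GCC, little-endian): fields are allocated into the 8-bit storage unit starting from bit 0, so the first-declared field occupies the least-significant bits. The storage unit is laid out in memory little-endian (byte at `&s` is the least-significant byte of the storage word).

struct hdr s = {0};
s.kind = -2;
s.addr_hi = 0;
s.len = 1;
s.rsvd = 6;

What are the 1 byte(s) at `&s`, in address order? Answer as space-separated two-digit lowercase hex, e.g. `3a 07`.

kind:3 = -2 → 0x6 << 0 → word 0x06
addr_hi:1 = 0 → 0x0 << 3 → word 0x06
len:1 = 1 → 0x1 << 4 → word 0x16
rsvd:3 = 6 → 0x6 << 5 → word 0xd6
word = 0xd6 → little-endian bytes:
  [0]=0xd6

d6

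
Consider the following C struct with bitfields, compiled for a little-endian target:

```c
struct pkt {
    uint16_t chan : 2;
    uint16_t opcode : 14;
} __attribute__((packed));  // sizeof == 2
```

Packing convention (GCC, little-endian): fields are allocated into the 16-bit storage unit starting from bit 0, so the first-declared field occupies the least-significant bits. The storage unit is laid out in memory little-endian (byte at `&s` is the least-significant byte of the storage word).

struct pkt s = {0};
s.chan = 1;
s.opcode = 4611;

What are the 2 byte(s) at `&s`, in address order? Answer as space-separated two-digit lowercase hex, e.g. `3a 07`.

[0+:2] chan=1 & 0x3 = 0x1; word=0x0001
[2+:14] opcode=4611 & 0x3fff = 0x1203; word=0x480d
word = 0x480d → little-endian bytes:
  [0]=0x0d  [1]=0x48

0d 48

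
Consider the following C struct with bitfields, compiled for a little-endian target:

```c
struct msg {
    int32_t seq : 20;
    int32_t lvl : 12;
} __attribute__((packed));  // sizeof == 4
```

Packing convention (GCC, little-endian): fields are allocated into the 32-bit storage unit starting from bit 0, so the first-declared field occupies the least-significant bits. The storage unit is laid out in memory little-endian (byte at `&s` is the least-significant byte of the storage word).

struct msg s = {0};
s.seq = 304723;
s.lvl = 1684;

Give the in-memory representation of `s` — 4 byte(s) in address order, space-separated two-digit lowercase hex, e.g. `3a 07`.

53 a6 44 69

seq:20 = 304723 → 0x4a653 << 0 → word 0x0004a653
lvl:12 = 1684 → 0x694 << 20 → word 0x6944a653
word = 0x6944a653 → little-endian bytes:
  [0]=0x53  [1]=0xa6  [2]=0x44  [3]=0x69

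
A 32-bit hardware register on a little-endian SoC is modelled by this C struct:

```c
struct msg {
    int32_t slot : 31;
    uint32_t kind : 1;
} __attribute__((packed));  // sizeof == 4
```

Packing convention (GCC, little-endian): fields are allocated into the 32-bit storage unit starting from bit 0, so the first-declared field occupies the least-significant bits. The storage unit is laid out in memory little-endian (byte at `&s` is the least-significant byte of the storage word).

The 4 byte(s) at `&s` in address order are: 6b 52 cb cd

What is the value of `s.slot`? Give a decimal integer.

-842313109

[0]=0x6b [1]=0x52 [2]=0xcb [3]=0xcd (little-endian) → word 0xcdcb526b
slot:31 @ bit 0 → (0xcdcb526b>>0)&0x7fffffff = 0x4dcb526b  ←
kind:1 @ bit 31 → (0xcdcb526b>>31)&0x1 = 0x1
slot signed 31b, MSB=1: 1305170539 - 2147483648 = -842313109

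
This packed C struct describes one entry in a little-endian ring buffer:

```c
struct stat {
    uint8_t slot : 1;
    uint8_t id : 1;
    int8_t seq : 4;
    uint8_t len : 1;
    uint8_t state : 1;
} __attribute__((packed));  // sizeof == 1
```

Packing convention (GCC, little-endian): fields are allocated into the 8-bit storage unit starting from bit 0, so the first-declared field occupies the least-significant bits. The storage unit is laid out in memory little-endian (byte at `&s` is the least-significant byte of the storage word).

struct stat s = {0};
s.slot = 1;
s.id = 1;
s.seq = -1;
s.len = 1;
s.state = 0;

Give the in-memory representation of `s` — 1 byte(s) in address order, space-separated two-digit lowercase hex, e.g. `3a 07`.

slot (1b) val=1 bits=0x1 at bit 0: 0x01
id (1b) val=1 bits=0x1 at bit 1: 0x03
seq (4b) val=-1 bits=0xf at bit 2: 0x3f
len (1b) val=1 bits=0x1 at bit 6: 0x7f
state (1b) val=0 bits=0x0 at bit 7: 0x7f
word = 0x7f → little-endian bytes:
  [0]=0x7f

7f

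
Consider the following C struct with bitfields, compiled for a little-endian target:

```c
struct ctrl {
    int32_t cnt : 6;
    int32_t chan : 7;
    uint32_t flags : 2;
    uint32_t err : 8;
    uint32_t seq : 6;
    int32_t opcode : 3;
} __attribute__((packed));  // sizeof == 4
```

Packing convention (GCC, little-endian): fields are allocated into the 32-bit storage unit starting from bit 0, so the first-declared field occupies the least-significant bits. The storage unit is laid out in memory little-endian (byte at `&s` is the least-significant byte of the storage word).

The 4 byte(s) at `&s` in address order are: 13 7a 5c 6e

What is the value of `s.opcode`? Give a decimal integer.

[0]=0x13 [1]=0x7a [2]=0x5c [3]=0x6e (little-endian) → word 0x6e5c7a13
cnt [0+:6] = (word>>0) & 0x3f = 19
chan [6+:7] = (word>>6) & 0x7f = 104
flags [13+:2] = (word>>13) & 0x3 = 3
err [15+:8] = (word>>15) & 0xff = 184
seq [23+:6] = (word>>23) & 0x3f = 28
opcode [29+:3] = (word>>29) & 0x7 = 3  ←
opcode signed 3b, MSB=0: value = 3

3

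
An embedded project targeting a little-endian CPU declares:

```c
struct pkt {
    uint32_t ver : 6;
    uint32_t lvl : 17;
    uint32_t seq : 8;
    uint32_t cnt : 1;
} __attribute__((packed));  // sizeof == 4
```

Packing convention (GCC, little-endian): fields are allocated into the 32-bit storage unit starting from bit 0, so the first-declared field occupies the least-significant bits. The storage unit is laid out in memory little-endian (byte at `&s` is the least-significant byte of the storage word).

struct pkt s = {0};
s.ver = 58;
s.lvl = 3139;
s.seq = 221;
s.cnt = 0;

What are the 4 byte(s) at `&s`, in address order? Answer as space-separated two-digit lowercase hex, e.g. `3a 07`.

fa 10 83 6e

ver:6 = 58 → 0x3a << 0 → word 0x0000003a
lvl:17 = 3139 → 0xc43 << 6 → word 0x000310fa
seq:8 = 221 → 0xdd << 23 → word 0x6e8310fa
cnt:1 = 0 → 0x0 << 31 → word 0x6e8310fa
word = 0x6e8310fa → little-endian bytes:
  [0]=0xfa  [1]=0x10  [2]=0x83  [3]=0x6e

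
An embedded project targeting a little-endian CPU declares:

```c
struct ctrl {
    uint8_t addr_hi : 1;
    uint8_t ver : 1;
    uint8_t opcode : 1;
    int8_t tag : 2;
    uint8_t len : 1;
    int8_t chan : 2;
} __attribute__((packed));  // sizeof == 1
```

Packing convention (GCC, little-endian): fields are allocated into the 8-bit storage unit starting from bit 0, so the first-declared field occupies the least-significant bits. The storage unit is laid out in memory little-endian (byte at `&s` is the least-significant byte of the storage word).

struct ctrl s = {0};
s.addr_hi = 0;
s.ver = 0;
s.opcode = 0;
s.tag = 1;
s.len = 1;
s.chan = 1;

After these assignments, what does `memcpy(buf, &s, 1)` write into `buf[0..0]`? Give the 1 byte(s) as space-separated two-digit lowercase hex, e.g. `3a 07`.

addr_hi (1b) val=0 bits=0x0 at bit 0: 0x00
ver (1b) val=0 bits=0x0 at bit 1: 0x00
opcode (1b) val=0 bits=0x0 at bit 2: 0x00
tag (2b) val=1 bits=0x1 at bit 3: 0x08
len (1b) val=1 bits=0x1 at bit 5: 0x28
chan (2b) val=1 bits=0x1 at bit 6: 0x68
word = 0x68 → little-endian bytes:
  [0]=0x68

68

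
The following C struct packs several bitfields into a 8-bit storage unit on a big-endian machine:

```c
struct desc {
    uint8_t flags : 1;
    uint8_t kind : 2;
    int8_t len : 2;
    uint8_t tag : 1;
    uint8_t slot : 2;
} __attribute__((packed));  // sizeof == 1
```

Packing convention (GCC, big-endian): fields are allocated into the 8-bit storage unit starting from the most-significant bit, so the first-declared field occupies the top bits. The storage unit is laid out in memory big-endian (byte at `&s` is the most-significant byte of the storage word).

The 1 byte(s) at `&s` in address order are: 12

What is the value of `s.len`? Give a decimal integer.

-2

[0]=0x12 (big-endian) → word 0x12
flags:1 @ bit 7 → (0x12>>7)&0x1 = 0x0
kind:2 @ bit 5 → (0x12>>5)&0x3 = 0x0
len:2 @ bit 3 → (0x12>>3)&0x3 = 0x2  ←
tag:1 @ bit 2 → (0x12>>2)&0x1 = 0x0
slot:2 @ bit 0 → (0x12>>0)&0x3 = 0x2
len signed 2b, MSB=1: 2 - 4 = -2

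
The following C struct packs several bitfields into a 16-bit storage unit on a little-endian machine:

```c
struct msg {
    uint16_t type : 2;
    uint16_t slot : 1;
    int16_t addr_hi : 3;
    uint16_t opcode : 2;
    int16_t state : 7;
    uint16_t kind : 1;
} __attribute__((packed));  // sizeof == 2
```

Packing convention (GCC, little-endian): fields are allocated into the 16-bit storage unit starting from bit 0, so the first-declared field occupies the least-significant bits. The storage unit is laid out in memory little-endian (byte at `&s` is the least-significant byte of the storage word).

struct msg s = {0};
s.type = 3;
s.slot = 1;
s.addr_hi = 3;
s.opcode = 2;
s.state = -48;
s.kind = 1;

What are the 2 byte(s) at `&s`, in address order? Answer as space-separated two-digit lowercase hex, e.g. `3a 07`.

9f d0

type:2 = 3 → 0x3 << 0 → word 0x0003
slot:1 = 1 → 0x1 << 2 → word 0x0007
addr_hi:3 = 3 → 0x3 << 3 → word 0x001f
opcode:2 = 2 → 0x2 << 6 → word 0x009f
state:7 = -48 → 0x50 << 8 → word 0x509f
kind:1 = 1 → 0x1 << 15 → word 0xd09f
word = 0xd09f → little-endian bytes:
  [0]=0x9f  [1]=0xd0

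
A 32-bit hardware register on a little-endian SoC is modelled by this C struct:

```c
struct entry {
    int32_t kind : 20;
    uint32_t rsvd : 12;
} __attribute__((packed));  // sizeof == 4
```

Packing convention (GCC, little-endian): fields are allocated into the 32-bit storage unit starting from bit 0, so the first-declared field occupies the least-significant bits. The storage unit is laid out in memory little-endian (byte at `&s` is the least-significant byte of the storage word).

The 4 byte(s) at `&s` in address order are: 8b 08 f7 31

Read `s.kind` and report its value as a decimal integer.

460939

[0]=0x8b [1]=0x08 [2]=0xf7 [3]=0x31 (little-endian) → word 0x31f7088b
kind:20 @ bit 0 → (0x31f7088b>>0)&0xfffff = 0x7088b  ←
rsvd:12 @ bit 20 → (0x31f7088b>>20)&0xfff = 0x31f
kind signed 20b, MSB=0: value = 460939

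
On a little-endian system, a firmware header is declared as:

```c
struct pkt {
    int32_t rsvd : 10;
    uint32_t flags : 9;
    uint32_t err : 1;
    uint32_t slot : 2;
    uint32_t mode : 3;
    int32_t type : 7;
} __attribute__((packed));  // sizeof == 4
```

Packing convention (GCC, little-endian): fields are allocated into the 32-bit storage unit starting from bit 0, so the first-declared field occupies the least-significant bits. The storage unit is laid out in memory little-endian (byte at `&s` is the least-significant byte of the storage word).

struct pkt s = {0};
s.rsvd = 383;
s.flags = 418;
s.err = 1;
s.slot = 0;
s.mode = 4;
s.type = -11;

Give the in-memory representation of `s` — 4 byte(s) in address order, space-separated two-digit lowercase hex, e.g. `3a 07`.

rsvd:10 = 383 → 0x17f << 0 → word 0x0000017f
flags:9 = 418 → 0x1a2 << 10 → word 0x0006897f
err:1 = 1 → 0x1 << 19 → word 0x000e897f
slot:2 = 0 → 0x0 << 20 → word 0x000e897f
mode:3 = 4 → 0x4 << 22 → word 0x010e897f
type:7 = -11 → 0x75 << 25 → word 0xeb0e897f
word = 0xeb0e897f → little-endian bytes:
  [0]=0x7f  [1]=0x89  [2]=0x0e  [3]=0xeb

7f 89 0e eb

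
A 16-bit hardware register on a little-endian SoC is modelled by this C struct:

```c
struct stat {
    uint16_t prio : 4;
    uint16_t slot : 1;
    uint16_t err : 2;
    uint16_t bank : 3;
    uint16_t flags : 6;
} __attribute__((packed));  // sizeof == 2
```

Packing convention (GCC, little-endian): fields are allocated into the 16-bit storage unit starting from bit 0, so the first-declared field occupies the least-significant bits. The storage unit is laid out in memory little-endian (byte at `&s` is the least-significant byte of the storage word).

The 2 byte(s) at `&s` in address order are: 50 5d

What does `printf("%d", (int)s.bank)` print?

[0]=0x50 [1]=0x5d (little-endian) → word 0x5d50
prio:4 @ bit 0 → (0x5d50>>0)&0xf = 0x0
slot:1 @ bit 4 → (0x5d50>>4)&0x1 = 0x1
err:2 @ bit 5 → (0x5d50>>5)&0x3 = 0x2
bank:3 @ bit 7 → (0x5d50>>7)&0x7 = 0x2  ←
flags:6 @ bit 10 → (0x5d50>>10)&0x3f = 0x17

2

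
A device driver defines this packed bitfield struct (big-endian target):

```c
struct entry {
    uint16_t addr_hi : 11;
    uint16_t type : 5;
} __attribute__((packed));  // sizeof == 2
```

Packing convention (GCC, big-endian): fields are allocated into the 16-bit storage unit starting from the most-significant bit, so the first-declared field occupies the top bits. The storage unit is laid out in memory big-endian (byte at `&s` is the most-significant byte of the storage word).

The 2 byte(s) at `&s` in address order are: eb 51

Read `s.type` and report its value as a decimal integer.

17

[0]=0xeb [1]=0x51 (big-endian) → word 0xeb51
addr_hi [5+:11] = (word>>5) & 0x7ff = 1882
type [0+:5] = (word>>0) & 0x1f = 17  ←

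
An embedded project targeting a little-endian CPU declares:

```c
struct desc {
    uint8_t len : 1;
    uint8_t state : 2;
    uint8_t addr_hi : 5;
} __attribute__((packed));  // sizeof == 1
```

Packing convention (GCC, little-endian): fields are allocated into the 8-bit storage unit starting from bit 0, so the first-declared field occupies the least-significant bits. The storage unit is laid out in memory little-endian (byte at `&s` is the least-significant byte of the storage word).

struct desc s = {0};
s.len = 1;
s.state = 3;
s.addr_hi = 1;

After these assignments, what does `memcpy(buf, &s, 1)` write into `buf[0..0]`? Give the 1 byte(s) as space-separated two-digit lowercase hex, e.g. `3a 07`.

[0+:1] len=1 & 0x1 = 0x1; word=0x01
[1+:2] state=3 & 0x3 = 0x3; word=0x07
[3+:5] addr_hi=1 & 0x1f = 0x1; word=0x0f
word = 0x0f → little-endian bytes:
  [0]=0x0f

0f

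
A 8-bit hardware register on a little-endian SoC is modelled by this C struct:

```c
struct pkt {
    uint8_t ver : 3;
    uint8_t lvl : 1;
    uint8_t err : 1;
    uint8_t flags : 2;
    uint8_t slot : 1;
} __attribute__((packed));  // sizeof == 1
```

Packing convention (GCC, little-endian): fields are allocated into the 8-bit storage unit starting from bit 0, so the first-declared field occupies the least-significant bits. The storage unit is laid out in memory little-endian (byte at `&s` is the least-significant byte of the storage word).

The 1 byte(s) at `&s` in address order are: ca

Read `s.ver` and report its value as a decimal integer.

2

[0]=0xca (little-endian) → word 0xca
ver [0+:3] = (word>>0) & 0x7 = 2  ←
lvl [3+:1] = (word>>3) & 0x1 = 1
err [4+:1] = (word>>4) & 0x1 = 0
flags [5+:2] = (word>>5) & 0x3 = 2
slot [7+:1] = (word>>7) & 0x1 = 1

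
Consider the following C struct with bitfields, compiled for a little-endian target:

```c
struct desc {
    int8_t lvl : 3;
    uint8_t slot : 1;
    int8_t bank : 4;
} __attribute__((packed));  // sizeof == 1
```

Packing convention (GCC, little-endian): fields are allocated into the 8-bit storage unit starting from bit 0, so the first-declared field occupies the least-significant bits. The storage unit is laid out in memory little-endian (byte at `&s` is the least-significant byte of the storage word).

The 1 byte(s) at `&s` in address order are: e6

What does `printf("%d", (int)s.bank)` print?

[0]=0xe6 (little-endian) → word 0xe6
lvl:3 @ bit 0 → (0xe6>>0)&0x7 = 0x6
slot:1 @ bit 3 → (0xe6>>3)&0x1 = 0x0
bank:4 @ bit 4 → (0xe6>>4)&0xf = 0xe  ←
bank signed 4b, MSB=1: 14 - 16 = -2

-2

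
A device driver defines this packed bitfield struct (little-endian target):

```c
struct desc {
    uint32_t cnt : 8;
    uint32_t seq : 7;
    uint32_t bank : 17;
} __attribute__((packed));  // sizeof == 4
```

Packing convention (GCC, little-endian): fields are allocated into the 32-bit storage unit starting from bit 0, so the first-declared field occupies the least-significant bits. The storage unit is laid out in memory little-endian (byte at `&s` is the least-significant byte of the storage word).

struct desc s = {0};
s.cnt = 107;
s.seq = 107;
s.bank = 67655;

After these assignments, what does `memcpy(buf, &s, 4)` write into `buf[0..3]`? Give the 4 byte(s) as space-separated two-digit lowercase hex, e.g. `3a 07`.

[0+:8] cnt=107 & 0xff = 0x6b; word=0x0000006b
[8+:7] seq=107 & 0x7f = 0x6b; word=0x00006b6b
[15+:17] bank=67655 & 0x1ffff = 0x10847; word=0x8423eb6b
word = 0x8423eb6b → little-endian bytes:
  [0]=0x6b  [1]=0xeb  [2]=0x23  [3]=0x84

6b eb 23 84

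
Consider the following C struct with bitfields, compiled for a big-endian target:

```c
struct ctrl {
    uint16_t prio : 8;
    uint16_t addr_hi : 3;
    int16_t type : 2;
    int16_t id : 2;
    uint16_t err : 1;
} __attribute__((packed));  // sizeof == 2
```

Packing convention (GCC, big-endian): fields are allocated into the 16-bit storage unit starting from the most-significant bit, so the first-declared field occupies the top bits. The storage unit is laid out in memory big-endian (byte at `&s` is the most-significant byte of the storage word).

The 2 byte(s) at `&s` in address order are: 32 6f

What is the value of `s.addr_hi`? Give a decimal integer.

[0]=0x32 [1]=0x6f (big-endian) → word 0x326f
prio [8+:8] = (word>>8) & 0xff = 50
addr_hi [5+:3] = (word>>5) & 0x7 = 3  ←
type [3+:2] = (word>>3) & 0x3 = 1
id [1+:2] = (word>>1) & 0x3 = 3
err [0+:1] = (word>>0) & 0x1 = 1

3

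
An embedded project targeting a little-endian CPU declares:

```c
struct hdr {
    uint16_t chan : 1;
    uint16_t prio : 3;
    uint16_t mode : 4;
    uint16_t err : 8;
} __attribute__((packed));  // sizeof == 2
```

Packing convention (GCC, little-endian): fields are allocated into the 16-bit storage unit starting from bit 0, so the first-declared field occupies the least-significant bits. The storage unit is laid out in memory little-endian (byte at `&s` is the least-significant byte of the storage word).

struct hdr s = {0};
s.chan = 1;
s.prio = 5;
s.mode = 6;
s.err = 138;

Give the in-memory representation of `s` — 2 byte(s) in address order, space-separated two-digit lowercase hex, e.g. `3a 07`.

chan:1 = 1 → 0x1 << 0 → word 0x0001
prio:3 = 5 → 0x5 << 1 → word 0x000b
mode:4 = 6 → 0x6 << 4 → word 0x006b
err:8 = 138 → 0x8a << 8 → word 0x8a6b
word = 0x8a6b → little-endian bytes:
  [0]=0x6b  [1]=0x8a

6b 8a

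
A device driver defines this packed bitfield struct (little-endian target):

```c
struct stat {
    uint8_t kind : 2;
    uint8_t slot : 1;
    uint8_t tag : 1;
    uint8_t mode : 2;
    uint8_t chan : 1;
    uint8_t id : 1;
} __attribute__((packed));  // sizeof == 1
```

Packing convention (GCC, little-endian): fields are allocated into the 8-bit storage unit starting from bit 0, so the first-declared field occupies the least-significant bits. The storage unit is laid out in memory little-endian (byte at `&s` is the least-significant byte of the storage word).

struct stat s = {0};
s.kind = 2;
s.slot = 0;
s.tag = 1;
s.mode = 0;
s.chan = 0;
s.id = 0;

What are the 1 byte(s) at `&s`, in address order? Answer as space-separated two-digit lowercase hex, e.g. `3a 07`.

kind:2 = 2 → 0x2 << 0 → word 0x02
slot:1 = 0 → 0x0 << 2 → word 0x02
tag:1 = 1 → 0x1 << 3 → word 0x0a
mode:2 = 0 → 0x0 << 4 → word 0x0a
chan:1 = 0 → 0x0 << 6 → word 0x0a
id:1 = 0 → 0x0 << 7 → word 0x0a
word = 0x0a → little-endian bytes:
  [0]=0x0a

0a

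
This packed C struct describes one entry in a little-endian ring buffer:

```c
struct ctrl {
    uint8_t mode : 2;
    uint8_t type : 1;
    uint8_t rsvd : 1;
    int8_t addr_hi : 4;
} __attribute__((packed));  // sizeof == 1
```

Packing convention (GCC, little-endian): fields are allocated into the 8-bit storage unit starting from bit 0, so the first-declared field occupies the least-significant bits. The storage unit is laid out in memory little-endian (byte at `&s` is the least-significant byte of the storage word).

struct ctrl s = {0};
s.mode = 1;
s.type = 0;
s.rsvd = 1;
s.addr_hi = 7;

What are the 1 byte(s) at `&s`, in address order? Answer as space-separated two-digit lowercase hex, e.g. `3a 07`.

mode:2 = 1 → 0x1 << 0 → word 0x01
type:1 = 0 → 0x0 << 2 → word 0x01
rsvd:1 = 1 → 0x1 << 3 → word 0x09
addr_hi:4 = 7 → 0x7 << 4 → word 0x79
word = 0x79 → little-endian bytes:
  [0]=0x79

79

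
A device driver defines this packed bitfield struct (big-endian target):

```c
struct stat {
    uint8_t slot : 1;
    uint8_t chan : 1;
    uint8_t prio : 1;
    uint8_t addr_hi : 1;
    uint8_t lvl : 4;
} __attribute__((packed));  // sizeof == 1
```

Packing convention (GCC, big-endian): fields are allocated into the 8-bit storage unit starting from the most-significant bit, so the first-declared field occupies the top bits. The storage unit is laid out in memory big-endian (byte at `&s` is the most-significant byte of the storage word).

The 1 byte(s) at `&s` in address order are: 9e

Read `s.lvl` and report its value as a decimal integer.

[0]=0x9e (big-endian) → word 0x9e
slot [7+:1] = (word>>7) & 0x1 = 1
chan [6+:1] = (word>>6) & 0x1 = 0
prio [5+:1] = (word>>5) & 0x1 = 0
addr_hi [4+:1] = (word>>4) & 0x1 = 1
lvl [0+:4] = (word>>0) & 0xf = 14  ←

14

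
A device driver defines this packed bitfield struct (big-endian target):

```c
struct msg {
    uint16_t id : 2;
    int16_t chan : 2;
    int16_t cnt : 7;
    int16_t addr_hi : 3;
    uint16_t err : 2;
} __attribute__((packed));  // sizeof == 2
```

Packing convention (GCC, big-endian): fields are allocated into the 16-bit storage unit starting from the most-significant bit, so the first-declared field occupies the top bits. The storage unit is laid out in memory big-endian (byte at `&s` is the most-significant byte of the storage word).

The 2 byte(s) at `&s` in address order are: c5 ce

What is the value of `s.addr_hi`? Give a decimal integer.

[0]=0xc5 [1]=0xce (big-endian) → word 0xc5ce
id:2 @ bit 14 → (0xc5ce>>14)&0x3 = 0x3
chan:2 @ bit 12 → (0xc5ce>>12)&0x3 = 0x0
cnt:7 @ bit 5 → (0xc5ce>>5)&0x7f = 0x2e
addr_hi:3 @ bit 2 → (0xc5ce>>2)&0x7 = 0x3  ←
err:2 @ bit 0 → (0xc5ce>>0)&0x3 = 0x2
addr_hi signed 3b, MSB=0: value = 3

3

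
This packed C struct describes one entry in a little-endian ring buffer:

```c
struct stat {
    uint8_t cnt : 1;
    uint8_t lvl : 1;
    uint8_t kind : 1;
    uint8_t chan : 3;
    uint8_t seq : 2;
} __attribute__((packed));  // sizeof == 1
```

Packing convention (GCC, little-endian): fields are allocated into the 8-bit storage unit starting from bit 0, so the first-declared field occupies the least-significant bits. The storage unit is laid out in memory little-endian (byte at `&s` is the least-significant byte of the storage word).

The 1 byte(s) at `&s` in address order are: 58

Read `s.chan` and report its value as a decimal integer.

[0]=0x58 (little-endian) → word 0x58
cnt [0+:1] = (word>>0) & 0x1 = 0
lvl [1+:1] = (word>>1) & 0x1 = 0
kind [2+:1] = (word>>2) & 0x1 = 0
chan [3+:3] = (word>>3) & 0x7 = 3  ←
seq [6+:2] = (word>>6) & 0x3 = 1

3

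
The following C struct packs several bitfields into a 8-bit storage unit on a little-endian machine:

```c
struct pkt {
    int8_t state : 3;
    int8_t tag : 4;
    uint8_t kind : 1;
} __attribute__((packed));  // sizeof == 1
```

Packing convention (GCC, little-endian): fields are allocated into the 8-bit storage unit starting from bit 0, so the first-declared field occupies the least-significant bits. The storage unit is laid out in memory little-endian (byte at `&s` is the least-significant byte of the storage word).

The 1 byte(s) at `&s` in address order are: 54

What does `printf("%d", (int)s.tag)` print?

[0]=0x54 (little-endian) → word 0x54
state:3 @ bit 0 → (0x54>>0)&0x7 = 0x4
tag:4 @ bit 3 → (0x54>>3)&0xf = 0xa  ←
kind:1 @ bit 7 → (0x54>>7)&0x1 = 0x0
tag signed 4b, MSB=1: 10 - 16 = -6

-6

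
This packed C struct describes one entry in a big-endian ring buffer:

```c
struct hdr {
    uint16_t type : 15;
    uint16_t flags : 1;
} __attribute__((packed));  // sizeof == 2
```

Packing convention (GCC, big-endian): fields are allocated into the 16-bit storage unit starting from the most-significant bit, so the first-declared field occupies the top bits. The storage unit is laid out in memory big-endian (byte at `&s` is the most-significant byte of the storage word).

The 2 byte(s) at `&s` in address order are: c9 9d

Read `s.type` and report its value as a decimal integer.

[0]=0xc9 [1]=0x9d (big-endian) → word 0xc99d
type [1+:15] = (word>>1) & 0x7fff = 25806  ←
flags [0+:1] = (word>>0) & 0x1 = 1

25806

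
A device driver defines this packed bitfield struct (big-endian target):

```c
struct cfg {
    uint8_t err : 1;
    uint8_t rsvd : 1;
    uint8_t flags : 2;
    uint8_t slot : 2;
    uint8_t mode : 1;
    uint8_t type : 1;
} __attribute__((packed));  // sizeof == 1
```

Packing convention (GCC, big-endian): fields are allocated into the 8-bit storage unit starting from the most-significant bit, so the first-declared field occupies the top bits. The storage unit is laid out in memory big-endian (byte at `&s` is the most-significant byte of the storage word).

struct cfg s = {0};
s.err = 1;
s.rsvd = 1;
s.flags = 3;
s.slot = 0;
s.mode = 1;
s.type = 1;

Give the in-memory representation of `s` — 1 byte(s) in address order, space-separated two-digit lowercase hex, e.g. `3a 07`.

f3

err:1 = 1 → 0x1 << 7 → word 0x80
rsvd:1 = 1 → 0x1 << 6 → word 0xc0
flags:2 = 3 → 0x3 << 4 → word 0xf0
slot:2 = 0 → 0x0 << 2 → word 0xf0
mode:1 = 1 → 0x1 << 1 → word 0xf2
type:1 = 1 → 0x1 << 0 → word 0xf3
word = 0xf3 → big-endian bytes:
  [0]=0xf3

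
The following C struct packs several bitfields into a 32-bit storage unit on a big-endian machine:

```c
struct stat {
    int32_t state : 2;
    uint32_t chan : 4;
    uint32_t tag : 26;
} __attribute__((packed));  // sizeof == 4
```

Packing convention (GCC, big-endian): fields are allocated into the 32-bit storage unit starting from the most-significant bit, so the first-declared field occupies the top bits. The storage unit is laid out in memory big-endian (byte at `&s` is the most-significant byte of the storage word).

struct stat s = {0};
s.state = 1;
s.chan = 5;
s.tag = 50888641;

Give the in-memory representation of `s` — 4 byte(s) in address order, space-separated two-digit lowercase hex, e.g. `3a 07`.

state (2b) val=1 bits=0x1 at bit 30: 0x40000000
chan (4b) val=5 bits=0x5 at bit 26: 0x54000000
tag (26b) val=50888641 bits=0x3087fc1 at bit 0: 0x57087fc1
word = 0x57087fc1 → big-endian bytes:
  [0]=0x57  [1]=0x08  [2]=0x7f  [3]=0xc1

57 08 7f c1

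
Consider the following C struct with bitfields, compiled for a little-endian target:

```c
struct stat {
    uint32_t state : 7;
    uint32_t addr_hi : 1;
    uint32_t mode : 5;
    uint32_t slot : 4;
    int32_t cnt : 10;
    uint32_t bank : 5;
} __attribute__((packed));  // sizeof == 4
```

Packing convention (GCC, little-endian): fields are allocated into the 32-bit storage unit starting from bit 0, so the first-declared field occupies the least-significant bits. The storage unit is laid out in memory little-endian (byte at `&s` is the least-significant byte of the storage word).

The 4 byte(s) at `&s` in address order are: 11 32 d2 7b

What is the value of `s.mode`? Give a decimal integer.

18

[0]=0x11 [1]=0x32 [2]=0xd2 [3]=0x7b (little-endian) → word 0x7bd23211
state:7 @ bit 0 → (0x7bd23211>>0)&0x7f = 0x11
addr_hi:1 @ bit 7 → (0x7bd23211>>7)&0x1 = 0x0
mode:5 @ bit 8 → (0x7bd23211>>8)&0x1f = 0x12  ←
slot:4 @ bit 13 → (0x7bd23211>>13)&0xf = 0x1
cnt:10 @ bit 17 → (0x7bd23211>>17)&0x3ff = 0x1e9
bank:5 @ bit 27 → (0x7bd23211>>27)&0x1f = 0xf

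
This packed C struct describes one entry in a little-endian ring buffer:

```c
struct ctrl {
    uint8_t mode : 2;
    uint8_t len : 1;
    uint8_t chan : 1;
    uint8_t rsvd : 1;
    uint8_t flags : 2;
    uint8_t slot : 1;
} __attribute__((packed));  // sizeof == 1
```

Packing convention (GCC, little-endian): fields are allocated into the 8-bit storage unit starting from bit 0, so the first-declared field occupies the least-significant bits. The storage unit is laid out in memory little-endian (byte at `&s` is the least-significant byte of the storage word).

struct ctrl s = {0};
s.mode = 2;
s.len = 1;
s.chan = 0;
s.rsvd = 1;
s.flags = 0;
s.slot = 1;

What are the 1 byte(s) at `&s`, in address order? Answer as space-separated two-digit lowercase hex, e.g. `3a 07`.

mode (2b) val=2 bits=0x2 at bit 0: 0x02
len (1b) val=1 bits=0x1 at bit 2: 0x06
chan (1b) val=0 bits=0x0 at bit 3: 0x06
rsvd (1b) val=1 bits=0x1 at bit 4: 0x16
flags (2b) val=0 bits=0x0 at bit 5: 0x16
slot (1b) val=1 bits=0x1 at bit 7: 0x96
word = 0x96 → little-endian bytes:
  [0]=0x96

96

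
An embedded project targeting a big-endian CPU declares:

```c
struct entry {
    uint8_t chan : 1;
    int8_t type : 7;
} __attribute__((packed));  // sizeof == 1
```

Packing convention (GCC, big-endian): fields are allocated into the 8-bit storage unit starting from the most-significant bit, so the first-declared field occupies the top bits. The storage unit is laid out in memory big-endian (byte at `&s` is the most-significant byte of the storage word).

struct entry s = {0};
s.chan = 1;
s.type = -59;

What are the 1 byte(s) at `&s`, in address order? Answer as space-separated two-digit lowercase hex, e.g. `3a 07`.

c5

chan:1 = 1 → 0x1 << 7 → word 0x80
type:7 = -59 → 0x45 << 0 → word 0xc5
word = 0xc5 → big-endian bytes:
  [0]=0xc5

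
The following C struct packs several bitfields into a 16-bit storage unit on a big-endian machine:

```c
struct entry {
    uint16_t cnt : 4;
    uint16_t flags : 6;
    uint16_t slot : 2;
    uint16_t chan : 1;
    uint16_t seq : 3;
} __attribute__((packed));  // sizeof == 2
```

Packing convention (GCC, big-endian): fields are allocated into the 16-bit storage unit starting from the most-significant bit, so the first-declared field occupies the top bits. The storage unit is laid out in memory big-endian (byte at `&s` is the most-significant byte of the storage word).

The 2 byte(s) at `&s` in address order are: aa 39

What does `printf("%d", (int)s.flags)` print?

40

[0]=0xaa [1]=0x39 (big-endian) → word 0xaa39
cnt:4 @ bit 12 → (0xaa39>>12)&0xf = 0xa
flags:6 @ bit 6 → (0xaa39>>6)&0x3f = 0x28  ←
slot:2 @ bit 4 → (0xaa39>>4)&0x3 = 0x3
chan:1 @ bit 3 → (0xaa39>>3)&0x1 = 0x1
seq:3 @ bit 0 → (0xaa39>>0)&0x7 = 0x1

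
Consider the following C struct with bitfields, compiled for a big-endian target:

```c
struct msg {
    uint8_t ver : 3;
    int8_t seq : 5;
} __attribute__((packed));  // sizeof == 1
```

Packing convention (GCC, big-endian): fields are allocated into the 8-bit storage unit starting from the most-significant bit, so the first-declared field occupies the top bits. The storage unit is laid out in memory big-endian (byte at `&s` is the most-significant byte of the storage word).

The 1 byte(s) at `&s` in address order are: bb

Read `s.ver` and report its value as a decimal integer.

[0]=0xbb (big-endian) → word 0xbb
ver:3 @ bit 5 → (0xbb>>5)&0x7 = 0x5  ←
seq:5 @ bit 0 → (0xbb>>0)&0x1f = 0x1b

5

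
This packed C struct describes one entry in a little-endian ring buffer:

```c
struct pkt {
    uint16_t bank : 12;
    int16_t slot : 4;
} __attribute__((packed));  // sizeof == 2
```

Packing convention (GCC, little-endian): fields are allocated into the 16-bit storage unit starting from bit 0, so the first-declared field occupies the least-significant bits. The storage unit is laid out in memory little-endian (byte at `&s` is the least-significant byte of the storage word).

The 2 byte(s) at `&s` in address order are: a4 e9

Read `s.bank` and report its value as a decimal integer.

[0]=0xa4 [1]=0xe9 (little-endian) → word 0xe9a4
bank [0+:12] = (word>>0) & 0xfff = 2468  ←
slot [12+:4] = (word>>12) & 0xf = 14

2468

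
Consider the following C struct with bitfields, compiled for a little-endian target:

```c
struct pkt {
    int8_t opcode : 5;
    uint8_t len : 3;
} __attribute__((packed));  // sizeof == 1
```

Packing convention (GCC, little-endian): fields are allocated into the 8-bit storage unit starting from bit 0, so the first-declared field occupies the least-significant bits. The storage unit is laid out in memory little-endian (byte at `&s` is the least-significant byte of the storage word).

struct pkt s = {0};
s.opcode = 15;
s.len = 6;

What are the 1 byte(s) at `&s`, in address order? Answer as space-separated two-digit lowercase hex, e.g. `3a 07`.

cf

opcode:5 = 15 → 0xf << 0 → word 0x0f
len:3 = 6 → 0x6 << 5 → word 0xcf
word = 0xcf → little-endian bytes:
  [0]=0xcf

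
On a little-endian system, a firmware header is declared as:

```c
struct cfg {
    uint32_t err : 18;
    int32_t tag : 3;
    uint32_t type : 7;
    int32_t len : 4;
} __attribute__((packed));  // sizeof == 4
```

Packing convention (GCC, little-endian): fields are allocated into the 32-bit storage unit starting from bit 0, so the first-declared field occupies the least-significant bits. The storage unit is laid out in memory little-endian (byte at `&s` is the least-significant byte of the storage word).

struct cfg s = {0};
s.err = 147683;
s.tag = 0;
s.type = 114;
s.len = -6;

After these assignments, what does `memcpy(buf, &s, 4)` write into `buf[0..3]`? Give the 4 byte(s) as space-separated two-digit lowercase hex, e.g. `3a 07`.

e3 40 42 ae

err (18b) val=147683 bits=0x240e3 at bit 0: 0x000240e3
tag (3b) val=0 bits=0x0 at bit 18: 0x000240e3
type (7b) val=114 bits=0x72 at bit 21: 0x0e4240e3
len (4b) val=-6 bits=0xa at bit 28: 0xae4240e3
word = 0xae4240e3 → little-endian bytes:
  [0]=0xe3  [1]=0x40  [2]=0x42  [3]=0xae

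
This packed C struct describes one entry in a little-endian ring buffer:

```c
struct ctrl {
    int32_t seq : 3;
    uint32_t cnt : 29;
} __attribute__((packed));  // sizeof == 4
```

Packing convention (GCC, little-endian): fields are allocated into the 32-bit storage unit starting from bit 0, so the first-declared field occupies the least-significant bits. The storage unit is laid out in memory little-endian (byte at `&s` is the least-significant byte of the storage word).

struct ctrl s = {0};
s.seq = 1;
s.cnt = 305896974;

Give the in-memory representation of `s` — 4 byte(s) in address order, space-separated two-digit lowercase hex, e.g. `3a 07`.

71 f0 dc 91

seq (3b) val=1 bits=0x1 at bit 0: 0x00000001
cnt (29b) val=305896974 bits=0x123b9e0e at bit 3: 0x91dcf071
word = 0x91dcf071 → little-endian bytes:
  [0]=0x71  [1]=0xf0  [2]=0xdc  [3]=0x91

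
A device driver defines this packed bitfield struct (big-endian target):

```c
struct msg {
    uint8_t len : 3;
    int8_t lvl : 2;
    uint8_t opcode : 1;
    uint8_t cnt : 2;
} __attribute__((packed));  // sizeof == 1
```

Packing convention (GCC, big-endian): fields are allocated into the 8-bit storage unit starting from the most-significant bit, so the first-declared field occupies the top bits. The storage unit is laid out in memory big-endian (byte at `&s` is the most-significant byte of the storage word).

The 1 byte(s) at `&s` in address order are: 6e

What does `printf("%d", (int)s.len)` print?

3

[0]=0x6e (big-endian) → word 0x6e
len:3 @ bit 5 → (0x6e>>5)&0x7 = 0x3  ←
lvl:2 @ bit 3 → (0x6e>>3)&0x3 = 0x1
opcode:1 @ bit 2 → (0x6e>>2)&0x1 = 0x1
cnt:2 @ bit 0 → (0x6e>>0)&0x3 = 0x2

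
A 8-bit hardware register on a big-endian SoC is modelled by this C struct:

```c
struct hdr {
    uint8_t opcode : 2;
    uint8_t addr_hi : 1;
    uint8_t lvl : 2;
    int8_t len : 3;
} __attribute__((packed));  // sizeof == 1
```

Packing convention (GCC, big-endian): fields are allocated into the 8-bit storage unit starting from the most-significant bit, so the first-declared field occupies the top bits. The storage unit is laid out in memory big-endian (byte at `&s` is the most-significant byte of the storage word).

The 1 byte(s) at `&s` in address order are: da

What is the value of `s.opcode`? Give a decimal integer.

[0]=0xda (big-endian) → word 0xda
opcode [6+:2] = (word>>6) & 0x3 = 3  ←
addr_hi [5+:1] = (word>>5) & 0x1 = 0
lvl [3+:2] = (word>>3) & 0x3 = 3
len [0+:3] = (word>>0) & 0x7 = 2

3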